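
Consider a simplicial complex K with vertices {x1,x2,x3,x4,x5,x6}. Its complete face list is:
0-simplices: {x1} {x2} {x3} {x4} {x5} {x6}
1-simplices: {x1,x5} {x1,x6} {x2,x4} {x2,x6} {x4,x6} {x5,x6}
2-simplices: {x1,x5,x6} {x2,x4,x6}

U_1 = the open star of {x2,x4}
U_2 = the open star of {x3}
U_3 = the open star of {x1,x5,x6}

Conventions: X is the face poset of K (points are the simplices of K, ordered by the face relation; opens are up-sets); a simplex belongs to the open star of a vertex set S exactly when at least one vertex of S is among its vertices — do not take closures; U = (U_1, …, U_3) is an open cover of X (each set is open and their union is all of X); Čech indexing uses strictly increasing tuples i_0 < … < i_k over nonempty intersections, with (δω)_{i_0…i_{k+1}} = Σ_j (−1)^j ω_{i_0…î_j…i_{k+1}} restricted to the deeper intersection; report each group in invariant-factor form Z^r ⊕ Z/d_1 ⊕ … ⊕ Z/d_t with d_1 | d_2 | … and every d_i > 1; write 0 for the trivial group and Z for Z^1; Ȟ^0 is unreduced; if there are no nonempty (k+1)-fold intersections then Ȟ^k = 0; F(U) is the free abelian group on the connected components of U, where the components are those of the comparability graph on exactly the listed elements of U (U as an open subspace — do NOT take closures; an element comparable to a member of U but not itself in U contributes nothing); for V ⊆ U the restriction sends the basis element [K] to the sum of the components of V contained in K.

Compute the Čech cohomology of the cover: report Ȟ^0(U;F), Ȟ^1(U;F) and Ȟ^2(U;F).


intersection data:
  U1={{x2},{x4},{x2,x4},{x2,x6},{x4,x6},{x2,x4,x6}} U2={{x3}} U3={{x1},{x5},{x6},{x1,x5},{x1,x6},{x2,x6},{x4,x6},{x5,x6},{x1,x5,x6},{x2,x4,x6}}
  U13={{x2,x6},{x4,x6},{x2,x4,x6}}
components per intersection:
  U1: {{x2},{x4},{x2,x4},{x2,x6},{x4,x6},{x2,x4,x6}}
  U2: {{x3}}
  U3: {{x1},{x5},{x6},{x1,x5},{x1,x6},{x2,x6},{x4,x6},{x5,x6},{x1,x5,x6},{x2,x4,x6}}
  U13: {{x2,x6},{x4,x6},{x2,x4,x6}}
C dims 3,1; δ0: rk 1, SNF 1^1
Ȟ^0 = (3 − 1) − 0 = 2, so Ȟ^0 ≅ Z^2
Ȟ^1 = (1 − 0) − 1 = 0, so Ȟ^1 ≅ 0
Ȟ^2 = (0 − 0) − 0 = 0, so Ȟ^2 ≅ 0

Ȟ^0 ≅ Z^2, Ȟ^1 ≅ 0 and Ȟ^2 ≅ 0


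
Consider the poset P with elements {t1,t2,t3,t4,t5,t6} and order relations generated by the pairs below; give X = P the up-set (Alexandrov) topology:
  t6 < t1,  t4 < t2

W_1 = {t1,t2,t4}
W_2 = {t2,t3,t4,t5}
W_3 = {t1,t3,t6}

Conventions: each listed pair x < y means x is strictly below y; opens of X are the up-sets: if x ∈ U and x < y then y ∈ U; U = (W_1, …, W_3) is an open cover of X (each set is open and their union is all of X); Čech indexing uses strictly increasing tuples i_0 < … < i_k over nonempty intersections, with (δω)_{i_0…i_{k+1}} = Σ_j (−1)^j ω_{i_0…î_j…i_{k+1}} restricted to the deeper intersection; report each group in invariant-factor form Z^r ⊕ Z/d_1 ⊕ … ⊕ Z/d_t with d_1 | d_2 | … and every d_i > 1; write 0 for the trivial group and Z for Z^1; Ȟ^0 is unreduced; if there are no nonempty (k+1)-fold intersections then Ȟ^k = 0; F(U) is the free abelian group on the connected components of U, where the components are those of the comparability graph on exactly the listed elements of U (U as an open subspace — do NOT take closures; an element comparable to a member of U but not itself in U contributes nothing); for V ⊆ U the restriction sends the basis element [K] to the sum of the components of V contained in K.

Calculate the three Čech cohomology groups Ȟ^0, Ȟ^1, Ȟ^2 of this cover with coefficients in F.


Ȟ^0 = Z^4; Ȟ^1 = 0; Ȟ^2 = 0

nerve simplices:
  W12={t2,t4} W13={t1} W23={t3}
components per intersection:
  W1: {t1} {t2,t4}
  W2: {t2,t4} {t3} {t5}
  W3: {t1,t6} {t3}
  W12: {t2,t4}
  W13: {t1}
  W23: {t3}
C dims 7,3; δ0: rk 3, SNF 1^3
degree 0: 7−3−0 = 4 → Ȟ^0 ≅ Z^4
degree 1: 3−0−3 = 0 → Ȟ^1 ≅ 0
degree 2: 0−0−0 = 0 → Ȟ^2 ≅ 0


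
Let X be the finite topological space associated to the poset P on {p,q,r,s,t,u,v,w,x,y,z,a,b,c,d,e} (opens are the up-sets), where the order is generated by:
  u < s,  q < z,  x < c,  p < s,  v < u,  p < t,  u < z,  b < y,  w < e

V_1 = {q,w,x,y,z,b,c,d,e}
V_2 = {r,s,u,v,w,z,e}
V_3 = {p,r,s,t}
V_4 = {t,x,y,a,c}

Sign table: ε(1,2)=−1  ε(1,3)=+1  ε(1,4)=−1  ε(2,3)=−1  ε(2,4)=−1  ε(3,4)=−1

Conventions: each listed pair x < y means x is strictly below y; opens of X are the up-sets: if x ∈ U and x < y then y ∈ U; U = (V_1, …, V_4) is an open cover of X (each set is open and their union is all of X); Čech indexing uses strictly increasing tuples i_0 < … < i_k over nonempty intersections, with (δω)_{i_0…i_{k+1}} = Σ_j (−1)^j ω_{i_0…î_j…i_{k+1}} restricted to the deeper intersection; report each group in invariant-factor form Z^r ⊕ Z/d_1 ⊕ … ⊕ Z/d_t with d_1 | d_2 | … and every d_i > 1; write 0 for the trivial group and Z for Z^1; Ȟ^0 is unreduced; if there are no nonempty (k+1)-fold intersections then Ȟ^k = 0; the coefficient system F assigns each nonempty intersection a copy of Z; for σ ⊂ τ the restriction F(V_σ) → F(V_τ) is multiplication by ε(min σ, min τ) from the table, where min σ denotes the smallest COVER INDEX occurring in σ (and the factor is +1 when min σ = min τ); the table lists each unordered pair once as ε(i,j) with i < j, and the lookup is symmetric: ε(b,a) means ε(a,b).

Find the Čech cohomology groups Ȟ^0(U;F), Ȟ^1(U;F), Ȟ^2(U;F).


Ȟ^0 ≅ Z; Ȟ^1 ≅ Z; Ȟ^2 ≅ 0

nonempty intersections:
  V12={w,z,e} V14={x,y,c} V23={r,s} V34={t}
C dims 4,4; δ0: rk 3, SNF 1^3
Ȟ^0: (4−3)−0=1 ⇒ Z
Ȟ^1: (4−0)−3=1 ⇒ Z
Ȟ^2: (0−0)−0=0 ⇒ 0


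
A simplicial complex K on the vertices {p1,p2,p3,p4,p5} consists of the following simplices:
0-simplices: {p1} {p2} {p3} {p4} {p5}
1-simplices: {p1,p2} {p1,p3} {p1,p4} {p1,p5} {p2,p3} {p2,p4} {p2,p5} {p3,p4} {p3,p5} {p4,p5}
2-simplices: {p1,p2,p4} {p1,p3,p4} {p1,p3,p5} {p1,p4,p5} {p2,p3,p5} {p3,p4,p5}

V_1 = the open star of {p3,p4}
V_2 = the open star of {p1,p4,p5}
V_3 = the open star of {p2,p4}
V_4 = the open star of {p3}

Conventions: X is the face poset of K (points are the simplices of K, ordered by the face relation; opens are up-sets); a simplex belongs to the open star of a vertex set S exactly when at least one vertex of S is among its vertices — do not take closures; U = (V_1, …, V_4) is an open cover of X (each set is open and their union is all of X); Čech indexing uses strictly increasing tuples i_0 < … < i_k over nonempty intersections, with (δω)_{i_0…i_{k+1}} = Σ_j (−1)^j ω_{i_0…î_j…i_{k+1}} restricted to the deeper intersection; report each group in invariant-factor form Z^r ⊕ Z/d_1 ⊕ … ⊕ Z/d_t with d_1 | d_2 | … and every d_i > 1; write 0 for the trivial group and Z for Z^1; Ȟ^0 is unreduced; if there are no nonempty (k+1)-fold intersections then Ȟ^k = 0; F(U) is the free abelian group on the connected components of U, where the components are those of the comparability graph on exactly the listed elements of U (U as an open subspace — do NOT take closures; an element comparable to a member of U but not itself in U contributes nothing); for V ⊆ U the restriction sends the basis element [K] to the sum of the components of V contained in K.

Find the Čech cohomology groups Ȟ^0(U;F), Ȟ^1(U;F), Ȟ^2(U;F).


Ȟ^0 ≅ Z; Ȟ^1 ≅ Z; Ȟ^2 ≅ 0

intersection data:
  V1={{p3},{p4},{p1,p3},{p1,p4},{p2,p3},{p2,p4},{p3,p4},{p3,p5},{p4,p5},{p1,p2,p4},{p1,p3,p4},{p1,p3,p5},{p1,p4,p5},{p2,p3,p5},{p3,p4,p5}} V2={{p1},{p4},{p5},{p1,p2},{p1,p3},{p1,p4},{p1,p5},{p2,p4},{p2,p5},{p3,p4},{p3,p5},{p4,p5},{p1,p2,p4},{p1,p3,p4},{p1,p3,p5},{p1,p4,p5},{p2,p3,p5},{p3,p4,p5}} V3={{p2},{p4},{p1,p2},{p1,p4},{p2,p3},{p2,p4},{p2,p5},{p3,p4},{p4,p5},{p1,p2,p4},{p1,p3,p4},{p1,p4,p5},{p2,p3,p5},{p3,p4,p5}} V4={{p3},{p1,p3},{p2,p3},{p3,p4},{p3,p5},{p1,p3,p4},{p1,p3,p5},{p2,p3,p5},{p3,p4,p5}}
  V12={{p4},{p1,p3},{p1,p4},{p2,p4},{p3,p4},{p3,p5},{p4,p5},{p1,p2,p4},{p1,p3,p4},{p1,p3,p5},{p1,p4,p5},{p2,p3,p5},{p3,p4,p5}} V13={{p4},{p1,p4},{p2,p3},{p2,p4},{p3,p4},{p4,p5},{p1,p2,p4},{p1,p3,p4},{p1,p4,p5},{p2,p3,p5},{p3,p4,p5}} V14={{p3},{p1,p3},{p2,p3},{p3,p4},{p3,p5},{p1,p3,p4},{p1,p3,p5},{p2,p3,p5},{p3,p4,p5}} V23={{p4},{p1,p2},{p1,p4},{p2,p4},{p2,p5},{p3,p4},{p4,p5},{p1,p2,p4},{p1,p3,p4},{p1,p4,p5},{p2,p3,p5},{p3,p4,p5}} V24={{p1,p3},{p3,p4},{p3,p5},{p1,p3,p4},{p1,p3,p5},{p2,p3,p5},{p3,p4,p5}} V34={{p2,p3},{p3,p4},{p1,p3,p4},{p2,p3,p5},{p3,p4,p5}}
  V123={{p4},{p1,p4},{p2,p4},{p3,p4},{p4,p5},{p1,p2,p4},{p1,p3,p4},{p1,p4,p5},{p2,p3,p5},{p3,p4,p5}} V124={{p1,p3},{p3,p4},{p3,p5},{p1,p3,p4},{p1,p3,p5},{p2,p3,p5},{p3,p4,p5}} V134={{p2,p3},{p3,p4},{p1,p3,p4},{p2,p3,p5},{p3,p4,p5}} V234={{p3,p4},{p1,p3,p4},{p2,p3,p5},{p3,p4,p5}}
  V1234={{p3,p4},{p1,p3,p4},{p2,p3,p5},{p3,p4,p5}}
components per intersection:
  V1: {{p3},{p4},{p1,p3},{p1,p4},{p2,p3},{p2,p4},{p3,p4},{p3,p5},{p4,p5},{p1,p2,p4},{p1,p3,p4},{p1,p3,p5},{p1,p4,p5},{p2,p3,p5},{p3,p4,p5}}
  V2: {{p1},{p4},{p5},{p1,p2},{p1,p3},{p1,p4},{p1,p5},{p2,p4},{p2,p5},{p3,p4},{p3,p5},{p4,p5},{p1,p2,p4},{p1,p3,p4},{p1,p3,p5},{p1,p4,p5},{p2,p3,p5},{p3,p4,p5}}
  V3: {{p2},{p4},{p1,p2},{p1,p4},{p2,p3},{p2,p4},{p2,p5},{p3,p4},{p4,p5},{p1,p2,p4},{p1,p3,p4},{p1,p4,p5},{p2,p3,p5},{p3,p4,p5}}
  V4: {{p3},{p1,p3},{p2,p3},{p3,p4},{p3,p5},{p1,p3,p4},{p1,p3,p5},{p2,p3,p5},{p3,p4,p5}}
  V12: {{p4},{p1,p3},{p1,p4},{p2,p4},{p3,p4},{p3,p5},{p4,p5},{p1,p2,p4},{p1,p3,p4},{p1,p3,p5},{p1,p4,p5},{p2,p3,p5},{p3,p4,p5}}
  V13: {{p4},{p1,p4},{p2,p4},{p3,p4},{p4,p5},{p1,p2,p4},{p1,p3,p4},{p1,p4,p5},{p3,p4,p5}} {{p2,p3},{p2,p3,p5}}
  V14: {{p3},{p1,p3},{p2,p3},{p3,p4},{p3,p5},{p1,p3,p4},{p1,p3,p5},{p2,p3,p5},{p3,p4,p5}}
  V23: {{p4},{p1,p2},{p1,p4},{p2,p4},{p3,p4},{p4,p5},{p1,p2,p4},{p1,p3,p4},{p1,p4,p5},{p3,p4,p5}} {{p2,p5},{p2,p3,p5}}
  V24: {{p1,p3},{p3,p4},{p3,p5},{p1,p3,p4},{p1,p3,p5},{p2,p3,p5},{p3,p4,p5}}
  V34: {{p2,p3},{p2,p3,p5}} {{p3,p4},{p1,p3,p4},{p3,p4,p5}}
  V123: {{p4},{p1,p4},{p2,p4},{p3,p4},{p4,p5},{p1,p2,p4},{p1,p3,p4},{p1,p4,p5},{p3,p4,p5}} {{p2,p3,p5}}
  V124: {{p1,p3},{p3,p4},{p3,p5},{p1,p3,p4},{p1,p3,p5},{p2,p3,p5},{p3,p4,p5}}
  V134: {{p2,p3},{p2,p3,p5}} {{p3,p4},{p1,p3,p4},{p3,p4,p5}}
  V234: {{p3,p4},{p1,p3,p4},{p3,p4,p5}} {{p2,p3,p5}}
  V1234: {{p3,p4},{p1,p3,p4},{p3,p4,p5}} {{p2,p3,p5}}
C dims 4,9,7,2; δ0: rk 3, SNF 1^3; δ1: rk 5, SNF 1^5; δ2: rk 2, SNF 1^2
Ȟ^0 = (4 − 3) − 0 = 1, so Ȟ^0 ≅ Z
Ȟ^1 = (9 − 5) − 3 = 1, so Ȟ^1 ≅ Z
Ȟ^2 = (7 − 2) − 5 = 0, so Ȟ^2 ≅ 0


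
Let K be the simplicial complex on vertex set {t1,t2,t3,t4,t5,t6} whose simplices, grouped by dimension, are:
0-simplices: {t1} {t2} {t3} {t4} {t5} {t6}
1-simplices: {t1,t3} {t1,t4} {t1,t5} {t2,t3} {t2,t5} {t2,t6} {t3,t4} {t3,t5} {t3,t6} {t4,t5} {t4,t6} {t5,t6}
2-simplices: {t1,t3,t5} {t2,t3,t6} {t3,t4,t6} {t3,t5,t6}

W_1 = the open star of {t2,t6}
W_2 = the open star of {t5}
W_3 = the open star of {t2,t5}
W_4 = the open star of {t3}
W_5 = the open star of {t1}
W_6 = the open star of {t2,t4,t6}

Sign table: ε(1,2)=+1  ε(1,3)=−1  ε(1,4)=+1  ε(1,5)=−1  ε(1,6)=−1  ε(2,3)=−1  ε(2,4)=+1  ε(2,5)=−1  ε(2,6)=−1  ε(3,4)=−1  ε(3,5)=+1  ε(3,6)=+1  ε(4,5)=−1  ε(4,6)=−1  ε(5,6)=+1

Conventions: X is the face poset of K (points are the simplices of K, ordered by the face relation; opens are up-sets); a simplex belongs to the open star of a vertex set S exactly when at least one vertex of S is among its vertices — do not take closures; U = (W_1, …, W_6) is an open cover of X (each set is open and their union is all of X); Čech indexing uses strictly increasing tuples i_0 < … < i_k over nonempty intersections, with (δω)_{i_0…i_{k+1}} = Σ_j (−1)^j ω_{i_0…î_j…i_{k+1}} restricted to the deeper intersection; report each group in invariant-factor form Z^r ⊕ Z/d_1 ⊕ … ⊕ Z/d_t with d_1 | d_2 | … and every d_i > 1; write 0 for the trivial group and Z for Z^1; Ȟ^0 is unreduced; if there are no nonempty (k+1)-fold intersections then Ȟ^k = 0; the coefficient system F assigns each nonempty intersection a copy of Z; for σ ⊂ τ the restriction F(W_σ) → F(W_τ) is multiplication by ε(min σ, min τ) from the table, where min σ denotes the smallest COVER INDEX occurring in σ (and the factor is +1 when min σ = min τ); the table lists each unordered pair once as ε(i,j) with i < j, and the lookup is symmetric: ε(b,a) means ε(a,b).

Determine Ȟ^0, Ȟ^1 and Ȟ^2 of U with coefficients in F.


Ȟ^0 = Z; Ȟ^1 = Z; Ȟ^2 = 0

nerve of the cover:
  W1={{t2},{t6},{t2,t3},{t2,t5},{t2,t6},{t3,t6},{t4,t6},{t5,t6},{t2,t3,t6},{t3,t4,t6},{t3,t5,t6}} W2={{t5},{t1,t5},{t2,t5},{t3,t5},{t4,t5},{t5,t6},{t1,t3,t5},{t3,t5,t6}} W3={{t2},{t5},{t1,t5},{t2,t3},{t2,t5},{t2,t6},{t3,t5},{t4,t5},{t5,t6},{t1,t3,t5},{t2,t3,t6},{t3,t5,t6}} W4={{t3},{t1,t3},{t2,t3},{t3,t4},{t3,t5},{t3,t6},{t1,t3,t5},{t2,t3,t6},{t3,t4,t6},{t3,t5,t6}} W5={{t1},{t1,t3},{t1,t4},{t1,t5},{t1,t3,t5}} W6={{t2},{t4},{t6},{t1,t4},{t2,t3},{t2,t5},{t2,t6},{t3,t4},{t3,t6},{t4,t5},{t4,t6},{t5,t6},{t2,t3,t6},{t3,t4,t6},{t3,t5,t6}}
  W12={{t2,t5},{t5,t6},{t3,t5,t6}} W13={{t2},{t2,t3},{t2,t5},{t2,t6},{t5,t6},{t2,t3,t6},{t3,t5,t6}} W14={{t2,t3},{t3,t6},{t2,t3,t6},{t3,t4,t6},{t3,t5,t6}} W16={{t2},{t6},{t2,t3},{t2,t5},{t2,t6},{t3,t6},{t4,t6},{t5,t6},{t2,t3,t6},{t3,t4,t6},{t3,t5,t6}} W23={{t5},{t1,t5},{t2,t5},{t3,t5},{t4,t5},{t5,t6},{t1,t3,t5},{t3,t5,t6}} W24={{t3,t5},{t1,t3,t5},{t3,t5,t6}} W25={{t1,t5},{t1,t3,t5}} W26={{t2,t5},{t4,t5},{t5,t6},{t3,t5,t6}} W34={{t2,t3},{t3,t5},{t1,t3,t5},{t2,t3,t6},{t3,t5,t6}} W35={{t1,t5},{t1,t3,t5}} W36={{t2},{t2,t3},{t2,t5},{t2,t6},{t4,t5},{t5,t6},{t2,t3,t6},{t3,t5,t6}} W45={{t1,t3},{t1,t3,t5}} W46={{t2,t3},{t3,t4},{t3,t6},{t2,t3,t6},{t3,t4,t6},{t3,t5,t6}} W56={{t1,t4}}
  W123={{t2,t5},{t5,t6},{t3,t5,t6}} W124={{t3,t5,t6}} W126={{t2,t5},{t5,t6},{t3,t5,t6}} W134={{t2,t3},{t2,t3,t6},{t3,t5,t6}} W136={{t2},{t2,t3},{t2,t5},{t2,t6},{t5,t6},{t2,t3,t6},{t3,t5,t6}} W146={{t2,t3},{t3,t6},{t2,t3,t6},{t3,t4,t6},{t3,t5,t6}} W234={{t3,t5},{t1,t3,t5},{t3,t5,t6}} W235={{t1,t5},{t1,t3,t5}} W236={{t2,t5},{t4,t5},{t5,t6},{t3,t5,t6}} W245={{t1,t3,t5}} W246={{t3,t5,t6}} W345={{t1,t3,t5}} W346={{t2,t3},{t2,t3,t6},{t3,t5,t6}}
  W1234={{t3,t5,t6}} W1236={{t2,t5},{t5,t6},{t3,t5,t6}} W1246={{t3,t5,t6}} W1346={{t2,t3},{t2,t3,t6},{t3,t5,t6}} W2345={{t1,t3,t5}} W2346={{t3,t5,t6}}
  W12346={{t3,t5,t6}}
C dims 6,14,13,6; δ0: rk 5, SNF 1^5; δ1: rk 8, SNF 1^8; δ2: rk 5, SNF 1^5
Ȟ^0 = (6 − 5) − 0 = 1, so Ȟ^0 ≅ Z
Ȟ^1 = (14 − 8) − 5 = 1, so Ȟ^1 ≅ Z
Ȟ^2 = (13 − 5) − 8 = 0, so Ȟ^2 ≅ 0


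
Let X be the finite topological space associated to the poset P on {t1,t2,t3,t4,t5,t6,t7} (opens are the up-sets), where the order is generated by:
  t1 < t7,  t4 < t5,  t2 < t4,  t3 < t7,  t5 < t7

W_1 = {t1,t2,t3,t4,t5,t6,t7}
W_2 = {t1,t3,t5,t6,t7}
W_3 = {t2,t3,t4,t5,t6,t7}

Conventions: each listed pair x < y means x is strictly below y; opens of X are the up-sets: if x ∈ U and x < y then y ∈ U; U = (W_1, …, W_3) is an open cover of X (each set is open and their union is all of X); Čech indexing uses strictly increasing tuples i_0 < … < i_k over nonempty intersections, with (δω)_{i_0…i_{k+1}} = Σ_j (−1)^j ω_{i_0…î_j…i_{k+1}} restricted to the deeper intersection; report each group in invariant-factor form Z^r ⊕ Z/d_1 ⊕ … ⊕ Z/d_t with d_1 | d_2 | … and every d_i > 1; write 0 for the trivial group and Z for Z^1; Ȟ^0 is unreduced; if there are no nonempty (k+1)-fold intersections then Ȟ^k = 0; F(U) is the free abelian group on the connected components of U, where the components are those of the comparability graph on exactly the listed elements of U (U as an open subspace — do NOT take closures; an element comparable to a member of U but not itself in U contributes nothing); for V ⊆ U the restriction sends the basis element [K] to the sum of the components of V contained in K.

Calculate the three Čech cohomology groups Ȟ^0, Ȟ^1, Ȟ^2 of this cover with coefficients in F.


Ȟ^0(U;F) ≅ Z^2, Ȟ^1(U;F) ≅ 0 and Ȟ^2(U;F) ≅ 0

nonempty overlaps:
  W12={t1,t3,t5,t6,t7} W13={t2,t3,t4,t5,t6,t7} W23={t3,t5,t6,t7}
  W123={t3,t5,t6,t7}
components per intersection:
  W1: {t1,t2,t3,t4,t5,t7} {t6}
  W2: {t1,t3,t5,t7} {t6}
  W3: {t2,t3,t4,t5,t7} {t6}
  W12: {t1,t3,t5,t7} {t6}
  W13: {t2,t3,t4,t5,t7} {t6}
  W23: {t3,t5,t7} {t6}
  W123: {t3,t5,t7} {t6}
C dims 6,6,2; δ0: rk 4, SNF 1^4; δ1: rk 2, SNF 1^2
degree 0: 6−4−0 = 2 → Ȟ^0 ≅ Z^2
degree 1: 6−2−4 = 0 → Ȟ^1 ≅ 0
degree 2: 2−0−2 = 0 → Ȟ^2 ≅ 0


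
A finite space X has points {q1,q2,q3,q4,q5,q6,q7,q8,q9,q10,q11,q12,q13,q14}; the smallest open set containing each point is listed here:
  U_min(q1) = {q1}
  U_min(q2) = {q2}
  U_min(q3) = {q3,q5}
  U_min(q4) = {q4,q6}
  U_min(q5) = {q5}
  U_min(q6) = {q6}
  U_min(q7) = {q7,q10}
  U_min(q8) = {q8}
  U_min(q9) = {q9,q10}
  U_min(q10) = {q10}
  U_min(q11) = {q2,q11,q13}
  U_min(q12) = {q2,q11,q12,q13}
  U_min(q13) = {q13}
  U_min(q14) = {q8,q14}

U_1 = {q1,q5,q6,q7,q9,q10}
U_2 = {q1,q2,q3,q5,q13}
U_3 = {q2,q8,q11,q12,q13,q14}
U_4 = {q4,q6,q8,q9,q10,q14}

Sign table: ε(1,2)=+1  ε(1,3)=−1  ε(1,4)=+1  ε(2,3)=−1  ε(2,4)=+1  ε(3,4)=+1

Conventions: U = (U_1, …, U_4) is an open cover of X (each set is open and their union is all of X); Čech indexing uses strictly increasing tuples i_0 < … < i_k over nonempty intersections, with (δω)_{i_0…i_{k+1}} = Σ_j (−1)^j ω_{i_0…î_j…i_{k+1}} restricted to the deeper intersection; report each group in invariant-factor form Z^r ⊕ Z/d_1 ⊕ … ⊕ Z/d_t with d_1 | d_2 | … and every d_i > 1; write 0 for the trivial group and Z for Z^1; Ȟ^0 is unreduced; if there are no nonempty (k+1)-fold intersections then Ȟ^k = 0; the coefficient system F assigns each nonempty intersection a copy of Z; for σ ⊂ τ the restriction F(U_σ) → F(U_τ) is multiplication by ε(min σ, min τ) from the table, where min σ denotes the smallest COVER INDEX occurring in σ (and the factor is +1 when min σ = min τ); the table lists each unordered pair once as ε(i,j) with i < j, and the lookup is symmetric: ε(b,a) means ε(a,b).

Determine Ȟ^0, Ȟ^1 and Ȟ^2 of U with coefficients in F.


Ȟ^0 = 0, Ȟ^1 = Z/2 and Ȟ^2 = 0

intersection data:
  U12={q1,q5} U14={q6,q9,q10} U23={q2,q13} U34={q8,q14}
C dims 4,4; δ0: rk 4, SNF 1^3·2
Ȟ^0 = (4 − 4) − 0 = 0, so Ȟ^0 ≅ 0
Ȟ^1 = (4 − 0) − 4 = 0 plus torsion [2], so Ȟ^1 ≅ Z/2
Ȟ^2 = (0 − 0) − 0 = 0, so Ȟ^2 ≅ 0


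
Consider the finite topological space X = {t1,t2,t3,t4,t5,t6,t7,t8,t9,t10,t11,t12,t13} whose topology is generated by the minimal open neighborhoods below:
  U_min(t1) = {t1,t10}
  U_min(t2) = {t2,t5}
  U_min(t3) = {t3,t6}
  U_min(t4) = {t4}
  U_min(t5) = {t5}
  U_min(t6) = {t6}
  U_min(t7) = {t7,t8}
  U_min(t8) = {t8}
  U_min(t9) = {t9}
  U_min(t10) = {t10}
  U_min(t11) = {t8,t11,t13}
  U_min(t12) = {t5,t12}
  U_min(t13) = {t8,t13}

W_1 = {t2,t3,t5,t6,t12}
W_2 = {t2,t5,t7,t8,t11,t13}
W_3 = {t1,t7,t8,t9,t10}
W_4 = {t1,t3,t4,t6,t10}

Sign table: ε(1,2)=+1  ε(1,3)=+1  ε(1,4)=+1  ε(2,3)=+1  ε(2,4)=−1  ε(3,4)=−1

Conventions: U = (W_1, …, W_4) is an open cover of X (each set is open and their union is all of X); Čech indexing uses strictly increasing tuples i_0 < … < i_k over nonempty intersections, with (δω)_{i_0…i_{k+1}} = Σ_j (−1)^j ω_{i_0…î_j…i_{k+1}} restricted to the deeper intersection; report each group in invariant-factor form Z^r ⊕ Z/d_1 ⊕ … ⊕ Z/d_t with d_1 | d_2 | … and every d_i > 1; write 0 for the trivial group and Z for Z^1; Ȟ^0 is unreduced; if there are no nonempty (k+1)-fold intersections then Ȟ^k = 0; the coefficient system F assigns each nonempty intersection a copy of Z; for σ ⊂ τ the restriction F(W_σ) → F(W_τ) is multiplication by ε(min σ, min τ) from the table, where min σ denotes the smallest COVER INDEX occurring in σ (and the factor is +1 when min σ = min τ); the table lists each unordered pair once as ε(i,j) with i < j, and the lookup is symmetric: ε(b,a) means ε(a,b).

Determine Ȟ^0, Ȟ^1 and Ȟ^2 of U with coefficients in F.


Ȟ^0 = 0,  Ȟ^1 = Z/2,  Ȟ^2 = 0

nonempty intersections:
  W12={t2,t5} W14={t3,t6} W23={t7,t8} W34={t1,t10}
C dims 4,4; δ0: rk 4, SNF 1^3·2
Ȟ^0: (4−4)−0=0 ⇒ 0
Ȟ^1: (4−0)−4=0 plus torsion [2] ⇒ Z/2
Ȟ^2: (0−0)−0=0 ⇒ 0


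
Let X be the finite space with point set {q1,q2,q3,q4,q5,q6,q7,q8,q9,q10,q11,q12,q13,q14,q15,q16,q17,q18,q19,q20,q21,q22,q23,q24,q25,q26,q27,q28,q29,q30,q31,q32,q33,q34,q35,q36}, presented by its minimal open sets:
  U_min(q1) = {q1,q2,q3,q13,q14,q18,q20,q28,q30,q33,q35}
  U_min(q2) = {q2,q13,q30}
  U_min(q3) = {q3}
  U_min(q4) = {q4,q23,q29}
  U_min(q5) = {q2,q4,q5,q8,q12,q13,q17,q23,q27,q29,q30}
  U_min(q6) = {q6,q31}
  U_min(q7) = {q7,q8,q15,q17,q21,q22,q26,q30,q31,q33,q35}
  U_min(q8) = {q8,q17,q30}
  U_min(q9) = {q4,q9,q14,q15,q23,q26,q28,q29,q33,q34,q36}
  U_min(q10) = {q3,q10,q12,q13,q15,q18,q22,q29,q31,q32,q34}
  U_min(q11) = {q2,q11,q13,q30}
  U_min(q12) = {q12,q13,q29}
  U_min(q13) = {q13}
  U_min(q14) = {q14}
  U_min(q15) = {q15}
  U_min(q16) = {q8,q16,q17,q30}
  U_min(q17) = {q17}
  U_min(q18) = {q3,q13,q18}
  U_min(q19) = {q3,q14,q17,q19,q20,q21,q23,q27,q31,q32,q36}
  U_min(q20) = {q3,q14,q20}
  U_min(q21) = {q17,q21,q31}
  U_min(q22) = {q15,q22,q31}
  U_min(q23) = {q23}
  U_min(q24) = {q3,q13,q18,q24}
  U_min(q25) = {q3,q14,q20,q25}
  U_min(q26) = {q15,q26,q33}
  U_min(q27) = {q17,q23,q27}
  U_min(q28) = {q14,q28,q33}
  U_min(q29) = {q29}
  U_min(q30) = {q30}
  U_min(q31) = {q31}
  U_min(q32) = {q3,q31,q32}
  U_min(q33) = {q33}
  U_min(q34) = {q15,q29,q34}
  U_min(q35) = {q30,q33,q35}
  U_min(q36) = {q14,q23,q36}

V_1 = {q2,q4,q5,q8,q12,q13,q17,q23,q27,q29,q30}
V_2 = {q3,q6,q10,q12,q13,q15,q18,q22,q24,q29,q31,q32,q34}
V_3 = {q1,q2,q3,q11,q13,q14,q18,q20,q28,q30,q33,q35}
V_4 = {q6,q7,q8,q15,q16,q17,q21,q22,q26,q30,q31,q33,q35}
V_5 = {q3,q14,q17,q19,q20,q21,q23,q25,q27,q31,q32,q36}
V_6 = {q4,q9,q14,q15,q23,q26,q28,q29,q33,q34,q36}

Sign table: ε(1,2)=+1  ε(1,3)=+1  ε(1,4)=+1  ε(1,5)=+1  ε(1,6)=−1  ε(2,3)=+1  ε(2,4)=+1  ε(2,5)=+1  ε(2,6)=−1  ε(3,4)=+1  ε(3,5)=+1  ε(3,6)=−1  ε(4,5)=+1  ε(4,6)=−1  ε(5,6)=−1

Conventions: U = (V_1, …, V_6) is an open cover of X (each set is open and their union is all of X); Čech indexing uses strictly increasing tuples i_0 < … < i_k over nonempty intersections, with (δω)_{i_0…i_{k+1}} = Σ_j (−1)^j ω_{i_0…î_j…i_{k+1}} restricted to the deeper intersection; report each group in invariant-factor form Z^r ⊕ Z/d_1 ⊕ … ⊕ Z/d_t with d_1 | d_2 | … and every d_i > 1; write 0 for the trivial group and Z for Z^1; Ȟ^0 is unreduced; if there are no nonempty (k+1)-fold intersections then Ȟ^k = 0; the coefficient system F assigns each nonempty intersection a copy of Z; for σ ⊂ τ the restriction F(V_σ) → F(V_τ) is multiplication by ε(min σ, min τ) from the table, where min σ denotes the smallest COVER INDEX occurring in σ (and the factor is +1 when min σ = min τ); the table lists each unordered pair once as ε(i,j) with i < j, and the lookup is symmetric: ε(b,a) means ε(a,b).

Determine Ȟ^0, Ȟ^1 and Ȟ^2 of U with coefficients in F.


cover nerve:
  V12={q12,q13,q29} V13={q2,q13,q30} V14={q8,q17,q30} V15={q17,q23,q27} V16={q4,q23,q29} V23={q3,q13,q18} V24={q6,q15,q22,q31} V25={q3,q31,q32} V26={q15,q29,q34} V34={q30,q33,q35} V35={q3,q14,q20} V36={q14,q28,q33} V45={q17,q21,q31} V46={q15,q26,q33} V56={q14,q23,q36}
  V123={q13} V126={q29} V134={q30} V145={q17} V156={q23} V235={q3} V245={q31} V246={q15} V346={q33} V356={q14}
C dims 6,15,10; δ0: rk 5, SNF 1^5; δ1: rk 10, SNF 1^9·2
Ȟ^0: (6−5)−0=1 ⇒ Z
Ȟ^1: (15−10)−5=0 ⇒ 0
Ȟ^2: (10−0)−10=0 plus torsion [2] ⇒ Z/2

Ȟ^0 = Z,  Ȟ^1 = 0,  Ȟ^2 = Z/2


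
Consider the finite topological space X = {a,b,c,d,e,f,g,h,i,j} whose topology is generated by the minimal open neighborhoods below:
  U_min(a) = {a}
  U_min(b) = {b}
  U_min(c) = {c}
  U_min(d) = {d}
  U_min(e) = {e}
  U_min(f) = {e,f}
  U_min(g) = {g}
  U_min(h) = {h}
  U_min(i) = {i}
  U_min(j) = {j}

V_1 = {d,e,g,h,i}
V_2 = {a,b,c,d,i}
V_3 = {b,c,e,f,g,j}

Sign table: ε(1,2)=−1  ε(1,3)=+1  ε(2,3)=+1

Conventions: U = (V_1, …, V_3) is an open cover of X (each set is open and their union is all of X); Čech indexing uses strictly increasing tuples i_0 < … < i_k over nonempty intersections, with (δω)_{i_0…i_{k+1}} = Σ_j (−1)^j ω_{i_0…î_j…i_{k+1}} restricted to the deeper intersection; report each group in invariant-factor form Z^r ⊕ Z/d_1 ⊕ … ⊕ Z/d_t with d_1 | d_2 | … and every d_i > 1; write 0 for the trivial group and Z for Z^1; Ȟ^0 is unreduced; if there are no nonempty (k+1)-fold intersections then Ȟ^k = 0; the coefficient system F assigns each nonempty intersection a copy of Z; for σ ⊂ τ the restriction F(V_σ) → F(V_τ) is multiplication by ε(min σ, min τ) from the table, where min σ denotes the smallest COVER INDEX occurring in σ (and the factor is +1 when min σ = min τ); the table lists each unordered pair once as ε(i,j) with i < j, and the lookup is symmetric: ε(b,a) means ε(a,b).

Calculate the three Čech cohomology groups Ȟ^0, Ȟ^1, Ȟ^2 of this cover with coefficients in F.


Ȟ^0(U;F) ≅ 0, Ȟ^1(U;F) ≅ Z/2 and Ȟ^2(U;F) ≅ 0

intersection data:
  V12={d,i} V13={e,g} V23={b,c}
C dims 3,3; δ0: rk 3, SNF 1^2·2
Ȟ^0 = (3 − 3) − 0 = 0, so Ȟ^0 ≅ 0
Ȟ^1 = (3 − 0) − 3 = 0 plus torsion [2], so Ȟ^1 ≅ Z/2
Ȟ^2 = (0 − 0) − 0 = 0, so Ȟ^2 ≅ 0


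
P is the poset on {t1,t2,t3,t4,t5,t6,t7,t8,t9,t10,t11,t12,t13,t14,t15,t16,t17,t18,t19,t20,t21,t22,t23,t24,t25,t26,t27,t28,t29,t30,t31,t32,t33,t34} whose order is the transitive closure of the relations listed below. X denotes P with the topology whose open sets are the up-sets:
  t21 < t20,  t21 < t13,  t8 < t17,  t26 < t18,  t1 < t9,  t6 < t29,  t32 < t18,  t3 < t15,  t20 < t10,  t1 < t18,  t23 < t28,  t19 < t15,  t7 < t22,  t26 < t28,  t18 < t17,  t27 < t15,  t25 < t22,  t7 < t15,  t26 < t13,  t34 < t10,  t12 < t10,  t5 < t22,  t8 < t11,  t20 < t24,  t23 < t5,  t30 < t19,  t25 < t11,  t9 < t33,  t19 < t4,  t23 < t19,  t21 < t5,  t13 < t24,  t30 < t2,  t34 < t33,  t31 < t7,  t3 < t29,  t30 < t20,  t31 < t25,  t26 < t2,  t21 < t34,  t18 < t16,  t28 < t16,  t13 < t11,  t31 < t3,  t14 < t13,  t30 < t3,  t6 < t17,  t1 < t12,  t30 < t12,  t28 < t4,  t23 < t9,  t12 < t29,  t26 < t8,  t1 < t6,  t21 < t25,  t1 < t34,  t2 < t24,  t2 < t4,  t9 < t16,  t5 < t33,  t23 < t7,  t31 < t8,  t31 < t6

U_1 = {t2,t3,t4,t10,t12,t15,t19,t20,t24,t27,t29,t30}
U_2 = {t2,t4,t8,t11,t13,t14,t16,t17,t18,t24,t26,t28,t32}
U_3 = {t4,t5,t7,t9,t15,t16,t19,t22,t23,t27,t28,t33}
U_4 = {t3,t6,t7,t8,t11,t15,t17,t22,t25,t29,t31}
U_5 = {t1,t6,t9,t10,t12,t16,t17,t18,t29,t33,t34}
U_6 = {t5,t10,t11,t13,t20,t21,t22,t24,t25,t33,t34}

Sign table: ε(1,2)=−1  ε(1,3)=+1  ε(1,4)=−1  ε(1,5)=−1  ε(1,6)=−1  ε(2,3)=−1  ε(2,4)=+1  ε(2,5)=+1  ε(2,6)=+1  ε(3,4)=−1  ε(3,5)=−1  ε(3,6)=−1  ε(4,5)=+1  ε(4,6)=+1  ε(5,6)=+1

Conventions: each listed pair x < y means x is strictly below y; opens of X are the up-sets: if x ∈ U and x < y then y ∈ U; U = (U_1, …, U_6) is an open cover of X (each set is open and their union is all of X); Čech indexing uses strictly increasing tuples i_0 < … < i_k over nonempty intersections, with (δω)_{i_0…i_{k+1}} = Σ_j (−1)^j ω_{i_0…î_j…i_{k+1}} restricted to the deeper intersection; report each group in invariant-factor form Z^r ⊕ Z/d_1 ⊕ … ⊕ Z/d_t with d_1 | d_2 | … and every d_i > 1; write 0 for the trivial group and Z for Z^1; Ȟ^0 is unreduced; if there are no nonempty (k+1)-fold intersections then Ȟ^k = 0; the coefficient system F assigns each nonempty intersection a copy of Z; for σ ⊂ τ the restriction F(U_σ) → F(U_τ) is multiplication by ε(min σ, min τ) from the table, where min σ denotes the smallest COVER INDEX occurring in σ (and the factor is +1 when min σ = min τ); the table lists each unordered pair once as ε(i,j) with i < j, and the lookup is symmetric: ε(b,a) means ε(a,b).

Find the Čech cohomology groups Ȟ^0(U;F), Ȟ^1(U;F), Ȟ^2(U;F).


nonempty intersections:
  U12={t2,t4,t24} U13={t4,t15,t19,t27} U14={t3,t15,t29} U15={t10,t12,t29} U16={t10,t20,t24} U23={t4,t16,t28} U24={t8,t11,t17} U25={t16,t17,t18} U26={t11,t13,t24} U34={t7,t15,t22} U35={t9,t16,t33} U36={t5,t22,t33} U45={t6,t17,t29} U46={t11,t22,t25} U56={t10,t33,t34}
  U123={t4} U126={t24} U134={t15} U145={t29} U156={t10} U235={t16} U245={t17} U246={t11} U346={t22} U356={t33}
C dims 6,15,10; δ0: rk 5, SNF 1^5; δ1: rk 10, SNF 1^9·2
Ȟ^0: (6−5)−0=1 ⇒ Z
Ȟ^1: (15−10)−5=0 ⇒ 0
Ȟ^2: (10−0)−10=0 plus torsion [2] ⇒ Z/2

Ȟ^0(U;F) ≅ Z, Ȟ^1(U;F) ≅ 0, Ȟ^2(U;F) ≅ Z/2


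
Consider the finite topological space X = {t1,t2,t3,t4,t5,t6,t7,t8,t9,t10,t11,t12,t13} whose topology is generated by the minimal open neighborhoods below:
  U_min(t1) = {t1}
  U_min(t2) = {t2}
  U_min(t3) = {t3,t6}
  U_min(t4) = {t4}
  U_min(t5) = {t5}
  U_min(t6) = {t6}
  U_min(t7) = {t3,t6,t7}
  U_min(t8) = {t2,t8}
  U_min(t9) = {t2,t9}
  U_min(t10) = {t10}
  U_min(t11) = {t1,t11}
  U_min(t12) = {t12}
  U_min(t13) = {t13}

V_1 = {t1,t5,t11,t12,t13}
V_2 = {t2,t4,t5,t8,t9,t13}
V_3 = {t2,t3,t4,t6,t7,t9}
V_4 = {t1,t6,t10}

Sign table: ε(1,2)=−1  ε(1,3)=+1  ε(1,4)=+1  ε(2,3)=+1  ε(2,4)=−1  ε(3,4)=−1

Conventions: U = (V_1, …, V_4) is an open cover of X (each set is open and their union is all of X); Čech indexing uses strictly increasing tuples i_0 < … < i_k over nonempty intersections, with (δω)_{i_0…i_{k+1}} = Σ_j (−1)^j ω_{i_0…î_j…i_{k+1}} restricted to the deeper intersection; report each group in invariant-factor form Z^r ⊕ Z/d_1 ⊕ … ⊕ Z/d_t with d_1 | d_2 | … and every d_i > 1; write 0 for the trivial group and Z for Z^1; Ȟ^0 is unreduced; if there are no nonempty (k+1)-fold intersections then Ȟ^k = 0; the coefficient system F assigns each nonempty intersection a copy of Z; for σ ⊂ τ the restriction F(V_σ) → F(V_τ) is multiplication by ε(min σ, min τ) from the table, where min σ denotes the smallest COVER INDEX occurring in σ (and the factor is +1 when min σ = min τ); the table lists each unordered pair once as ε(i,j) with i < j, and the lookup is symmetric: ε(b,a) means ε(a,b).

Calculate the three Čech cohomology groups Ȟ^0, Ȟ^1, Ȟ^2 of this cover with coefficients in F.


Ȟ^0 = Z, Ȟ^1 = Z, Ȟ^2 = 0

nerve simplices:
  V12={t5,t13} V14={t1} V23={t2,t4,t9} V34={t6}
C dims 4,4; δ0: rk 3, SNF 1^3
degree 0: 4−3−0 = 1 → Ȟ^0 ≅ Z
degree 1: 4−0−3 = 1 → Ȟ^1 ≅ Z
degree 2: 0−0−0 = 0 → Ȟ^2 ≅ 0


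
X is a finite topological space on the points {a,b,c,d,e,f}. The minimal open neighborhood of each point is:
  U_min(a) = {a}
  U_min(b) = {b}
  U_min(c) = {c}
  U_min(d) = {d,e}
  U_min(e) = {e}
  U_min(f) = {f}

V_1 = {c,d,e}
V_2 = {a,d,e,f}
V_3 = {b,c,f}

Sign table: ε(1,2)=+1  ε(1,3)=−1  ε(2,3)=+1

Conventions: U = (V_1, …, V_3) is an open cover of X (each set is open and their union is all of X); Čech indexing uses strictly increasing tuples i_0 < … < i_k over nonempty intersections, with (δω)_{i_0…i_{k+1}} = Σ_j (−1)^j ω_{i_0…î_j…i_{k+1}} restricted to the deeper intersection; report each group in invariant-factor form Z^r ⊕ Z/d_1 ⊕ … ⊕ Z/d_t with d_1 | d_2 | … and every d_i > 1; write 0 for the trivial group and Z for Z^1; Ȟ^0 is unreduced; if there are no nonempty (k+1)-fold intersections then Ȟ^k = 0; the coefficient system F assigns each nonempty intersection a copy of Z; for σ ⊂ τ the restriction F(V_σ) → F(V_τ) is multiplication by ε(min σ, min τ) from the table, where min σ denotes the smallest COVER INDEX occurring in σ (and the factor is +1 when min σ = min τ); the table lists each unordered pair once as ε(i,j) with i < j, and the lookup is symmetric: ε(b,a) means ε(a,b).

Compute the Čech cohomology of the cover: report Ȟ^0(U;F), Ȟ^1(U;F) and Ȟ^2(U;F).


nerve simplices:
  V12={d,e} V13={c} V23={f}
C dims 3,3; δ0: rk 3, SNF 1^2·2
degree 0: 3−3−0 = 0 → Ȟ^0 ≅ 0
degree 1: 3−0−3 = 0 plus torsion [2] → Ȟ^1 ≅ Z/2
degree 2: 0−0−0 = 0 → Ȟ^2 ≅ 0

Ȟ^0(U;F) ≅ 0; Ȟ^1(U;F) ≅ Z/2; Ȟ^2(U;F) ≅ 0


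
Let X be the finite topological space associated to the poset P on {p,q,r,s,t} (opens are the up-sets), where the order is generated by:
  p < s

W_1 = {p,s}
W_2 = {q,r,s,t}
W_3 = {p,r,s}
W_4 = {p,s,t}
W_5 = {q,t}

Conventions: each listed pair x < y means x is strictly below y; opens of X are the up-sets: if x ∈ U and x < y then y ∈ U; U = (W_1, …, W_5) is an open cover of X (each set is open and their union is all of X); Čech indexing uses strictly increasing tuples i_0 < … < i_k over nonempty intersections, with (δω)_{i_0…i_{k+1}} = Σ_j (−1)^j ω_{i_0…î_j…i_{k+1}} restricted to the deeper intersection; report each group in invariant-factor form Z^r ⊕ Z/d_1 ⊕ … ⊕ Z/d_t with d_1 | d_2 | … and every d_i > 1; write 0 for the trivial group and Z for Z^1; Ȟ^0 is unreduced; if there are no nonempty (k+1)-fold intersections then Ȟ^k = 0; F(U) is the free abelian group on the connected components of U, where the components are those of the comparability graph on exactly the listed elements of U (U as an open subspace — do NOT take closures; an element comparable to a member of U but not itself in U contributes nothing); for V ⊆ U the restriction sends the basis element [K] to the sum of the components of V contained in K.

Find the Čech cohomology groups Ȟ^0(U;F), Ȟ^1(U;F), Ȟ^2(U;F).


nerve of the cover:
  W12={s} W13={p,s} W14={p,s} W23={r,s} W24={s,t} W25={q,t} W34={p,s} W45={t}
  W123={s} W124={s} W134={p,s} W234={s} W245={t}
  W1234={s}
components per intersection:
  W1: {p,s}
  W2: {q} {r} {s} {t}
  W3: {p,s} {r}
  W4: {p,s} {t}
  W5: {q} {t}
  W12: {s}
  W13: {p,s}
  W14: {p,s}
  W23: {r} {s}
  W24: {s} {t}
  W25: {q} {t}
  W34: {p,s}
  W45: {t}
  W123: {s}
  W124: {s}
  W134: {p,s}
  W234: {s}
  W245: {t}
  W1234: {s}
C dims 11,11,5,1; δ0: rk 7, SNF 1^7; δ1: rk 4, SNF 1^4; δ2: rk 1, SNF 1^1
Ȟ^0 = (11 − 7) − 0 = 4, so Ȟ^0 ≅ Z^4
Ȟ^1 = (11 − 4) − 7 = 0, so Ȟ^1 ≅ 0
Ȟ^2 = (5 − 1) − 4 = 0, so Ȟ^2 ≅ 0

Ȟ^0(U;F) ≅ Z^4; Ȟ^1(U;F) ≅ 0; Ȟ^2(U;F) ≅ 0


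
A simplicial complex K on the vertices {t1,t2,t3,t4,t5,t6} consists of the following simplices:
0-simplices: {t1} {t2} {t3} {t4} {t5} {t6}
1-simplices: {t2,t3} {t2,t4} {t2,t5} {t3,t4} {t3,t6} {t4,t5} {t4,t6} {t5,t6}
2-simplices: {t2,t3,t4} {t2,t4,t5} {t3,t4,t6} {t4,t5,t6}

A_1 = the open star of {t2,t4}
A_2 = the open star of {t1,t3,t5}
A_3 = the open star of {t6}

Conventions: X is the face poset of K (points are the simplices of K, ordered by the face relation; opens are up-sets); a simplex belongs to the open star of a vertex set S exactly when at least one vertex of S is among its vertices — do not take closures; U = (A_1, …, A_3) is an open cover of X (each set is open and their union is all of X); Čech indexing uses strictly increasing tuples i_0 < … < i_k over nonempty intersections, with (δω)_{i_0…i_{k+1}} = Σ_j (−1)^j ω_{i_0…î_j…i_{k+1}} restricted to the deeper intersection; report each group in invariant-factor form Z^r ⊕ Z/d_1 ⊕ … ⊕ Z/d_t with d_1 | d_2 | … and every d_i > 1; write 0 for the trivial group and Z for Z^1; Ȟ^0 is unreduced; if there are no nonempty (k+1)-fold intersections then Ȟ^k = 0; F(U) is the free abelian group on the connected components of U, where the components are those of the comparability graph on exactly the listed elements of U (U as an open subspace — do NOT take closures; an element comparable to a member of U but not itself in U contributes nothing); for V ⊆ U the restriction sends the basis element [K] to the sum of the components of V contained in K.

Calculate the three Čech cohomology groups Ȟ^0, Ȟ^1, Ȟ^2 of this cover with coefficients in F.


nerve of the cover:
  A1={{t2},{t4},{t2,t3},{t2,t4},{t2,t5},{t3,t4},{t4,t5},{t4,t6},{t2,t3,t4},{t2,t4,t5},{t3,t4,t6},{t4,t5,t6}} A2={{t1},{t3},{t5},{t2,t3},{t2,t5},{t3,t4},{t3,t6},{t4,t5},{t5,t6},{t2,t3,t4},{t2,t4,t5},{t3,t4,t6},{t4,t5,t6}} A3={{t6},{t3,t6},{t4,t6},{t5,t6},{t3,t4,t6},{t4,t5,t6}}
  A12={{t2,t3},{t2,t5},{t3,t4},{t4,t5},{t2,t3,t4},{t2,t4,t5},{t3,t4,t6},{t4,t5,t6}} A13={{t4,t6},{t3,t4,t6},{t4,t5,t6}} A23={{t3,t6},{t5,t6},{t3,t4,t6},{t4,t5,t6}}
  A123={{t3,t4,t6},{t4,t5,t6}}
components per intersection:
  A1: {{t2},{t4},{t2,t3},{t2,t4},{t2,t5},{t3,t4},{t4,t5},{t4,t6},{t2,t3,t4},{t2,t4,t5},{t3,t4,t6},{t4,t5,t6}}
  A2: {{t1}} {{t3},{t2,t3},{t3,t4},{t3,t6},{t2,t3,t4},{t3,t4,t6}} {{t5},{t2,t5},{t4,t5},{t5,t6},{t2,t4,t5},{t4,t5,t6}}
  A3: {{t6},{t3,t6},{t4,t6},{t5,t6},{t3,t4,t6},{t4,t5,t6}}
  A12: {{t2,t3},{t3,t4},{t2,t3,t4},{t3,t4,t6}} {{t2,t5},{t4,t5},{t2,t4,t5},{t4,t5,t6}}
  A13: {{t4,t6},{t3,t4,t6},{t4,t5,t6}}
  A23: {{t3,t6},{t3,t4,t6}} {{t5,t6},{t4,t5,t6}}
  A123: {{t3,t4,t6}} {{t4,t5,t6}}
C dims 5,5,2; δ0: rk 3, SNF 1^3; δ1: rk 2, SNF 1^2
Ȟ^0 = (5 − 3) − 0 = 2, so Ȟ^0 ≅ Z^2
Ȟ^1 = (5 − 2) − 3 = 0, so Ȟ^1 ≅ 0
Ȟ^2 = (2 − 0) − 2 = 0, so Ȟ^2 ≅ 0

Ȟ^0 ≅ Z^2,  Ȟ^1 ≅ 0,  Ȟ^2 ≅ 0


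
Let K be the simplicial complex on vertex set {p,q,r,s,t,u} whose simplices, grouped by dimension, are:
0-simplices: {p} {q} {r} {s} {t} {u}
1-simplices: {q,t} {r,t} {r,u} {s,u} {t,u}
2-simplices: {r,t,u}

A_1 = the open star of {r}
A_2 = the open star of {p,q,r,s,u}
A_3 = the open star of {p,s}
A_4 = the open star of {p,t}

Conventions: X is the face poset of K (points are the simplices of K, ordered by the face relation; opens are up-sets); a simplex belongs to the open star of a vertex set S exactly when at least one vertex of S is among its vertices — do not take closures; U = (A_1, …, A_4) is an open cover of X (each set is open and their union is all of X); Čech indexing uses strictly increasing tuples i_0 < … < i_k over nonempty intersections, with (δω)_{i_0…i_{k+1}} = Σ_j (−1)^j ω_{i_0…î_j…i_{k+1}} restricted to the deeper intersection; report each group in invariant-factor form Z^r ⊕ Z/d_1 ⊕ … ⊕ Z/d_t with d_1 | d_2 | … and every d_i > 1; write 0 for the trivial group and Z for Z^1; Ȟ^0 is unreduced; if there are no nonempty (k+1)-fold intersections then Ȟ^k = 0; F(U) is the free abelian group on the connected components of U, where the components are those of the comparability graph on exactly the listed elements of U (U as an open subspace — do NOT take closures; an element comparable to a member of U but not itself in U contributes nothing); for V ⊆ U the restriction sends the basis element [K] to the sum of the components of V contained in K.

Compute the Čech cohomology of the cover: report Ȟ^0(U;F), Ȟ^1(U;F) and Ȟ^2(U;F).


Ȟ^0 ≅ Z^2, Ȟ^1 ≅ 0 and Ȟ^2 ≅ 0

nerve simplices:
  A1={{r},{r,t},{r,u},{r,t,u}} A2={{p},{q},{r},{s},{u},{q,t},{r,t},{r,u},{s,u},{t,u},{r,t,u}} A3={{p},{s},{s,u}} A4={{p},{t},{q,t},{r,t},{t,u},{r,t,u}}
  A12={{r},{r,t},{r,u},{r,t,u}} A14={{r,t},{r,t,u}} A23={{p},{s},{s,u}} A24={{p},{q,t},{r,t},{t,u},{r,t,u}} A34={{p}}
  A124={{r,t},{r,t,u}} A234={{p}}
components per intersection:
  A1: {{r},{r,t},{r,u},{r,t,u}}
  A2: {{p}} {{q},{q,t}} {{r},{s},{u},{r,t},{r,u},{s,u},{t,u},{r,t,u}}
  A3: {{p}} {{s},{s,u}}
  A4: {{p}} {{t},{q,t},{r,t},{t,u},{r,t,u}}
  A12: {{r},{r,t},{r,u},{r,t,u}}
  A14: {{r,t},{r,t,u}}
  A23: {{p}} {{s},{s,u}}
  A24: {{p}} {{q,t}} {{r,t},{t,u},{r,t,u}}
  A34: {{p}}
  A124: {{r,t},{r,t,u}}
  A234: {{p}}
C dims 8,8,2; δ0: rk 6, SNF 1^6; δ1: rk 2, SNF 1^2
degree 0: 8−6−0 = 2 → Ȟ^0 ≅ Z^2
degree 1: 8−2−6 = 0 → Ȟ^1 ≅ 0
degree 2: 2−0−2 = 0 → Ȟ^2 ≅ 0


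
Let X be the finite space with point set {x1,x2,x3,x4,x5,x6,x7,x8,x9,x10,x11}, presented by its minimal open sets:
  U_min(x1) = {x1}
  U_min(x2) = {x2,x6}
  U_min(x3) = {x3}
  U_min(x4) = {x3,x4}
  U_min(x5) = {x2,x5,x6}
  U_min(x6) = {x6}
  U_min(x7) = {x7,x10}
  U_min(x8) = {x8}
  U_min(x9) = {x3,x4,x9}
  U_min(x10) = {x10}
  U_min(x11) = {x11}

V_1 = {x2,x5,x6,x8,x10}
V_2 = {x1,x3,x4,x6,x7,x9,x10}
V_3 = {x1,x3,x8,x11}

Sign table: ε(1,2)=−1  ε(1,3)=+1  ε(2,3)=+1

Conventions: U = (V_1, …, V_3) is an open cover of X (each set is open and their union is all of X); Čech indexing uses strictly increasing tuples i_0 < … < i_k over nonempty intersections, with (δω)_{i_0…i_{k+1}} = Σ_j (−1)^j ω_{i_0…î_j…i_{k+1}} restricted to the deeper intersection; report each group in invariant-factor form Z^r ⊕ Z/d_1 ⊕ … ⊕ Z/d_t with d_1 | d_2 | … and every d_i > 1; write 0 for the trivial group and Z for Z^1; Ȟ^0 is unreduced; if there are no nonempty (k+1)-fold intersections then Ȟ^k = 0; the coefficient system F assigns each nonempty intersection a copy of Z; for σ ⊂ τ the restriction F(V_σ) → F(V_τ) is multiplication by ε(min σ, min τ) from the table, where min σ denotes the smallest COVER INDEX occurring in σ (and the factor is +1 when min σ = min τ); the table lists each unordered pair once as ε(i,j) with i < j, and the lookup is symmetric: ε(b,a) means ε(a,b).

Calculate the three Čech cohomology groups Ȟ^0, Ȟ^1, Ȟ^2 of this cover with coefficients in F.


Ȟ^0(U;F) ≅ 0,  Ȟ^1(U;F) ≅ Z/2,  Ȟ^2(U;F) ≅ 0

cover nerve:
  V12={x6,x10} V13={x8} V23={x1,x3}
C dims 3,3; δ0: rk 3, SNF 1^2·2
Ȟ^0: (3−3)−0=0 ⇒ 0
Ȟ^1: (3−0)−3=0 plus torsion [2] ⇒ Z/2
Ȟ^2: (0−0)−0=0 ⇒ 0
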